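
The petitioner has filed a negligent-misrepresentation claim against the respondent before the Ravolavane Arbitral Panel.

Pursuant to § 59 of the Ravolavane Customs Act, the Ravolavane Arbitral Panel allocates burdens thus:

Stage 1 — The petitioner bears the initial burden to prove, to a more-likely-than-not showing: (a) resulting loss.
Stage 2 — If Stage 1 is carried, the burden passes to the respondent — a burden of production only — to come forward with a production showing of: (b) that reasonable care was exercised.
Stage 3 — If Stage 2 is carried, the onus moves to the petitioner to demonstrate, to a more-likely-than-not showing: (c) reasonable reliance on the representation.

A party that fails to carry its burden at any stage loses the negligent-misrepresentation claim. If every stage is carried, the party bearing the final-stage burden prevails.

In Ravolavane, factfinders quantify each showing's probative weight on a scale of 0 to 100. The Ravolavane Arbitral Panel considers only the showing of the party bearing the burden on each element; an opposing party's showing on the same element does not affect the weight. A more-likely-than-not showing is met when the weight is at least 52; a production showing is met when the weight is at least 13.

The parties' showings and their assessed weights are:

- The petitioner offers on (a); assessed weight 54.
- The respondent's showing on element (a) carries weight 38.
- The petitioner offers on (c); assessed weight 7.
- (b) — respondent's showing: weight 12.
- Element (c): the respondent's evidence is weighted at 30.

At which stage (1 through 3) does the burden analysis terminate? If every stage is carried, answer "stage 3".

stage 2

At Stage 1 the petitioner must meet a more-likely-than-not showing (weight is at least 52): on (a) the weight is 54 (the respondent's 38 is given no effect), ≥ 52, so (a) meets the standard.
  Stage 1 is satisfied; the onus moves to the respondent.
At Stage 2 the respondent must meet a production showing (weight is at least 13): on (b) the weight is 12, < 13, so (b) does not meet the standard.
  Not every element is met, so the respondent fails to carry Stage 2.
The analysis ends at Stage 2; the petitioner prevails.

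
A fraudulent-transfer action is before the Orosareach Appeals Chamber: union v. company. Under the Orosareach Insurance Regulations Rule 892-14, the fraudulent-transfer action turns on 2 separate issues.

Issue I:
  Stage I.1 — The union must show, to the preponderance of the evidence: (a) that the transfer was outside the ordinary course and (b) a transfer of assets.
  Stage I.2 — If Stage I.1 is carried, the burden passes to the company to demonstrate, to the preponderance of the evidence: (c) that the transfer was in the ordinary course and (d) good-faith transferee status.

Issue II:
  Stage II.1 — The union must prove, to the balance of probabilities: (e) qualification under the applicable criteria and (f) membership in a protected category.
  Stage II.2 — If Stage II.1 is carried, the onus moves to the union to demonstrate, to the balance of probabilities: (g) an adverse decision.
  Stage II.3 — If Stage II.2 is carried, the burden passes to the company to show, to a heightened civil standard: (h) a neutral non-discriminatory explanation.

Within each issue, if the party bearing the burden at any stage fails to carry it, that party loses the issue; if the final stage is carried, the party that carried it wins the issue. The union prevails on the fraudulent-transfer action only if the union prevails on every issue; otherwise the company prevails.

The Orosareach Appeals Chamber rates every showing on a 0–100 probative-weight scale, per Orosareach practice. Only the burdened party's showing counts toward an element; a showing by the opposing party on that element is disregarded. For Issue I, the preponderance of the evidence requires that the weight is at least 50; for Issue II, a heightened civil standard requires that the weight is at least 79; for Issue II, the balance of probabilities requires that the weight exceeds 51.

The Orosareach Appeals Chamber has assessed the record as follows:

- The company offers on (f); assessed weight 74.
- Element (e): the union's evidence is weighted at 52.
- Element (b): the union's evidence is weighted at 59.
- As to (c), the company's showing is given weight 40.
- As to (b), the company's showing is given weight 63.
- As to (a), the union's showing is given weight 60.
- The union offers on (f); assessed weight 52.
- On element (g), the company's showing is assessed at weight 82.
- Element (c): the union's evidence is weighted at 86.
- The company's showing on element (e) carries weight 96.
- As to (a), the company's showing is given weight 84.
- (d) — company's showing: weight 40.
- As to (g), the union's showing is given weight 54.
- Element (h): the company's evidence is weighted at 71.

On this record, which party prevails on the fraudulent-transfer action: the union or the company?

union

— Issue I —
At Stage I.1 the union must meet the preponderance of the evidence (weight is at least 50): on (a) the weight is 60 (the company's 84 is given no effect), ≥ 50, so (a) meets the standard; on (b) the weight is 59 (the company's 63 is given no effect), ≥ 50, so (b) meets the standard.
  All elements met. The burden passes to the company.
At Stage I.2 the company must meet the preponderance of the evidence (weight is at least 50): on (c) the weight is 40 (the union's 86 is given no effect), < 50, so (c) does not meet the standard; on (d) the weight is 40, < 50, so (d) does not meet the standard.
  The company does not carry Stage I.2.
The union prevails on this issue.
— Issue II —
Stage II.1 (union, the balance of probabilities, weight exceeds 51): (e) 52 (company's 96 disregarded) > 51 — meets; (f) 52 (company's 74 disregarded) > 51 — meets.
  Stage II.1 is satisfied; the union continues to bear the burden.
Stage II.2 (union, the balance of probabilities, weight exceeds 51): (g) 54 (company's 82 disregarded) > 51 — meets.
  The union carries Stage II.2; the company now bears the burden.
Stage II.3 (company, a heightened civil standard, weight is at least 79): (h) 71 < 79 — fails.
  Stage II.3 not carried; the company fails its burden.
The union prevails on this issue.
Per-issue: Issue I → union; Issue II → union. The union must prevail on every issue; overall, the union prevails.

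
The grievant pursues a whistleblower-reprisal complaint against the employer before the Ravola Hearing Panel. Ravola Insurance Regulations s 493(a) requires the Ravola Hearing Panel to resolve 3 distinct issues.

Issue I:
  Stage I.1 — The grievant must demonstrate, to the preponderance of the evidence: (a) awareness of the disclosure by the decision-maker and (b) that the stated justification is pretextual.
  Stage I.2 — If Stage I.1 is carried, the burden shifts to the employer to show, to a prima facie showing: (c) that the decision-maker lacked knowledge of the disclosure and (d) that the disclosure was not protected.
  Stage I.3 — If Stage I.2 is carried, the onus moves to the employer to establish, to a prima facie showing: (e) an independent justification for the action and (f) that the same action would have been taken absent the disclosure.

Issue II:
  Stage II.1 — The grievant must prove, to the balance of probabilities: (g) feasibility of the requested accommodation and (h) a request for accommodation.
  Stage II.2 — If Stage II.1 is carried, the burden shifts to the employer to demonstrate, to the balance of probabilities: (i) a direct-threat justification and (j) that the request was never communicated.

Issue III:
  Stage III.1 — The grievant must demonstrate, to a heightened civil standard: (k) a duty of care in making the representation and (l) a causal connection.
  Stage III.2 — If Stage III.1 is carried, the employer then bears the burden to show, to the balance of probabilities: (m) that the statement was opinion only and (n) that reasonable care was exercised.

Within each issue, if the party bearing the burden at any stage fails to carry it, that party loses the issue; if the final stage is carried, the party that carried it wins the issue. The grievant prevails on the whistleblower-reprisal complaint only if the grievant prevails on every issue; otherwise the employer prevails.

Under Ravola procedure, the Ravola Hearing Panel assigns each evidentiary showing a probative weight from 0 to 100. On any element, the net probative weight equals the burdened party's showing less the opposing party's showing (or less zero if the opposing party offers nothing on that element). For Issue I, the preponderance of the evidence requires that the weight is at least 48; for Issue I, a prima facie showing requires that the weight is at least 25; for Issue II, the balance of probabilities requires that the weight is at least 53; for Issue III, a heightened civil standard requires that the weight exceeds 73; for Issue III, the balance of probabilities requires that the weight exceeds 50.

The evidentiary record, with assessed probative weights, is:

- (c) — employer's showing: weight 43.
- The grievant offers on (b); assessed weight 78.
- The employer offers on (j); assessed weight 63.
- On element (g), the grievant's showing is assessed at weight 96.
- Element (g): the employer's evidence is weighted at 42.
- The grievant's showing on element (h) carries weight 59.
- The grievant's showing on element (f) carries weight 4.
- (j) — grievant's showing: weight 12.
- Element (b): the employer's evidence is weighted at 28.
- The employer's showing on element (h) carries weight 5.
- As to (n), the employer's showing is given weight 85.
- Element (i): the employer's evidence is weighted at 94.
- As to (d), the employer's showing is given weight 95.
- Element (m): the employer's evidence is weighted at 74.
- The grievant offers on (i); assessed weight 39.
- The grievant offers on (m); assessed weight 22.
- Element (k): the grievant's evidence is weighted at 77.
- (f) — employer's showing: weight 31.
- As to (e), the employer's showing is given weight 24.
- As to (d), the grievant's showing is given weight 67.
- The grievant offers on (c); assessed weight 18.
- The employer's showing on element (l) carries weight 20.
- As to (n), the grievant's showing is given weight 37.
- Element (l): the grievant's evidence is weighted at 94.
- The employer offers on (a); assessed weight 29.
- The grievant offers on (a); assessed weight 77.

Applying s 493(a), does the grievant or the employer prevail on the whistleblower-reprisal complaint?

grievant

— Issue I —
At Stage I.1 the grievant must meet the preponderance of the evidence (weight is at least 48): on (a) the weight is 77 less the opposing 29 gives net 48, which does reach 48, so (a) meets the standard; on (b) the weight is 78 less the opposing 28 gives net 50, which does reach 48, so (b) meets the standard.
  Stage I.1 carried; the burden shifts to the employer.
At Stage I.2 the employer must meet a prima facie showing (weight is at least 25): on (c) the weight is 43 less the opposing 18 gives net 25, ≥ 25, so (c) meets the standard; on (d) the weight is 95 less the opposing 67 gives net 28, ≥ 25, so (d) meets the standard.
  All elements met. The employer retains the burden for Stage I.3.
At Stage I.3 the employer must meet a prima facie showing (weight is at least 25): on (e) the weight is 24, < 25, so (e) does not meet the standard; on (f) the weight is 31 less the opposing 4 gives net 27, which does reach 25, so (f) meets the standard.
  Stage I.3 not carried; the employer fails its burden.
So the grievant prevails on this issue.
— Issue II —
Stage II.1 — burden on grievant; standard: the balance of probabilities (weight is at least 53).
    (g): 96 − 42 = 54 ≥ 53 [met]
    (h): 59 − 5 = 54 ≥ 53 [met]
  Stage II.1 is satisfied; the onus moves to the employer.
Stage II.2 — burden on employer; standard: the balance of probabilities (weight is at least 53).
    (i): 94 − 39 = 55 ≥ 53 [met]
    (j): 63 − 12 = 51 < 53 [not met]
  Not every element is met, so the employer fails to carry Stage II.2.
The grievant prevails on this issue.
— Issue III —
Stage III.1 (grievant, a heightened civil standard, weight exceeds 73): (k) 77 > 73 — meets; (l) net 94−20=74 > 73 — meets.
  The grievant carries Stage III.1; the employer now bears the burden.
Stage III.2 (employer, the balance of probabilities, weight exceeds 50): (m) net 74−22=52 > 50 — meets; (n) net 85−37=48 ≤ 50 — fails.
  The employer does not carry Stage III.2.
The grievant prevails on this issue.
Per-issue: Issue I → grievant; Issue II → grievant; Issue III → grievant. The grievant must prevail on every issue; overall, the grievant prevails.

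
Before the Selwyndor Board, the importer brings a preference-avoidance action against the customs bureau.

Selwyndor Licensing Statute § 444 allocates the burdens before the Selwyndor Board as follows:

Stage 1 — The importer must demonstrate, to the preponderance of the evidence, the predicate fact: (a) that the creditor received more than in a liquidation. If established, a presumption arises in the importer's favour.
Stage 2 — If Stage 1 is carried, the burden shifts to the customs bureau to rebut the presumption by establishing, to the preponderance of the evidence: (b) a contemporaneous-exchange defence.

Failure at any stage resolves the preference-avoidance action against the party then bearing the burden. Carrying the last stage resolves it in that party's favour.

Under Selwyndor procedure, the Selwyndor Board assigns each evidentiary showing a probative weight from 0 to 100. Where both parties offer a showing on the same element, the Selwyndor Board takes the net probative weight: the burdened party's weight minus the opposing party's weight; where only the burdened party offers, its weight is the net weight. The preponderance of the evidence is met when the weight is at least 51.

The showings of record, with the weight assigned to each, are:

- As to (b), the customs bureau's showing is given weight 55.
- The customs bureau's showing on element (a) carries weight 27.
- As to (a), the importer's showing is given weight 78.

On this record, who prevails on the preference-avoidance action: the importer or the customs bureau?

customs bureau

At Stage 1 the importer must meet the preponderance of the evidence (weight is at least 51): on (a) the weight is 78 less the opposing 27 gives net 51, which does reach 51, so (a) meets the standard.
  Stage 1 carried; the burden shifts to the customs bureau.
At Stage 2 the customs bureau must meet the preponderance of the evidence (weight is at least 51): on (b) the weight is 55, ≥ 51, so (b) meets the standard.
  Stage 2 carried; the final stage is satisfied.
All stages carried — the customs bureau prevails.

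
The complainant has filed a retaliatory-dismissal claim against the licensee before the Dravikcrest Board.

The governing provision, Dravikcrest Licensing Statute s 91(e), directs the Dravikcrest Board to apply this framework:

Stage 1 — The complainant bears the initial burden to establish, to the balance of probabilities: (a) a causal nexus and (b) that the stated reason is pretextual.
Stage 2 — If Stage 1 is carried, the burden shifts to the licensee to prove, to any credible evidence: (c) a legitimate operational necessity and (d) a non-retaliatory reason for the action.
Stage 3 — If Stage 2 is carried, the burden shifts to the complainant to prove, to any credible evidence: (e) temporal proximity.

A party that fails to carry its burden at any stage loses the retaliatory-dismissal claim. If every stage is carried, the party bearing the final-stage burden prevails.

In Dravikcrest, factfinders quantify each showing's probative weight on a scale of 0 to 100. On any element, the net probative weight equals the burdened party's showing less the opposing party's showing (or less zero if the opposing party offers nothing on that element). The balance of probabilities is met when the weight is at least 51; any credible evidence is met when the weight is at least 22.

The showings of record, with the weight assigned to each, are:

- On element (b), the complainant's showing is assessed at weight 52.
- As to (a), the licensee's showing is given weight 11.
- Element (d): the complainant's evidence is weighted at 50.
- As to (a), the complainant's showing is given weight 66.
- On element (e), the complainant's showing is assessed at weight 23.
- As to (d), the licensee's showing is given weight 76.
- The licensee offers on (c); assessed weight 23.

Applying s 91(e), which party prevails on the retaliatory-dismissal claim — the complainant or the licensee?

Stage 1 — burden on complainant; standard: the balance of probabilities (weight is at least 51).
    (a): 66 − 11 = 55 ≥ 51 [met]
    (b): 52 ≥ 51 [met]
  All elements met. The burden passes to the licensee.
Stage 2 — burden on licensee; standard: any credible evidence (weight is at least 22).
    (c): 23 ≥ 22 [met]
    (d): 76 − 50 = 26 ≥ 22 [met]
  Stage 2 carried; the burden shifts to the complainant.
Stage 3 — burden on complainant; standard: any credible evidence (weight is at least 22).
    (e): 23 ≥ 22 [met]
  The complainant carries the last stage.
Every stage carried; the complainant prevails.

complainant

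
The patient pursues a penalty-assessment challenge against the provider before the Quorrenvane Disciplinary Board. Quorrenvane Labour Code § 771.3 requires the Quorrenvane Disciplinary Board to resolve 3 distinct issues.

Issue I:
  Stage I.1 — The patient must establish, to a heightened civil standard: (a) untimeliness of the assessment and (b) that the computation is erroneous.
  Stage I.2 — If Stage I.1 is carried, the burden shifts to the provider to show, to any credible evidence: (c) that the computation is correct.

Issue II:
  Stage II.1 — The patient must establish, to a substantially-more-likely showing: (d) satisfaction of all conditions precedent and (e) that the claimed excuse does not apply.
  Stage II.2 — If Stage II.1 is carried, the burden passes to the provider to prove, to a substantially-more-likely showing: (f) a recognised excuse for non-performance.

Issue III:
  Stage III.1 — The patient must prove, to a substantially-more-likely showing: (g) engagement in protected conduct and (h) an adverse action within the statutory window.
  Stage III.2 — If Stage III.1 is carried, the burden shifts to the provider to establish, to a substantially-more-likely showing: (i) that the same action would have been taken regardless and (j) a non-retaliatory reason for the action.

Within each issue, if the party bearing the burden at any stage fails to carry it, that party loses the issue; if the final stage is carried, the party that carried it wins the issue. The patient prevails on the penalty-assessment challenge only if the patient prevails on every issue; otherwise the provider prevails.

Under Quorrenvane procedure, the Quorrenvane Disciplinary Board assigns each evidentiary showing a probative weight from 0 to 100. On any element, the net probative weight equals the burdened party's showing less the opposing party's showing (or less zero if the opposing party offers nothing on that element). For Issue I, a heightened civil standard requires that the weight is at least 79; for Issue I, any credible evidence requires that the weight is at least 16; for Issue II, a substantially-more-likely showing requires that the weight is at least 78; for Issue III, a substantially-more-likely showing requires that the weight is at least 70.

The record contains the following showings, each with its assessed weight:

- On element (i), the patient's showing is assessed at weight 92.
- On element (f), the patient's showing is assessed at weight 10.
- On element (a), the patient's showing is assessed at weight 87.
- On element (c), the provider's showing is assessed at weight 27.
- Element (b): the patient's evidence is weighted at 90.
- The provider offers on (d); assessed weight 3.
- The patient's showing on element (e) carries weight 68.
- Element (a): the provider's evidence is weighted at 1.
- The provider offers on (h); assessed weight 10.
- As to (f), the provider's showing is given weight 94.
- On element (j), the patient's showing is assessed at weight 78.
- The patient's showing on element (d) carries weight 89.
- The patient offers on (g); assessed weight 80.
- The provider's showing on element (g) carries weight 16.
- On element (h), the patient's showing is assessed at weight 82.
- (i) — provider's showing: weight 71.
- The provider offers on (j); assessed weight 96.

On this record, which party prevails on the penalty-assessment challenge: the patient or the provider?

— Issue I —
Stage I.1 (patient, a heightened civil standard, weight is at least 79): (a) net 87−1=86 ≥ 79 — meets; (b) 90 ≥ 79 — meets.
  Stage I.1 is satisfied; the onus moves to the provider.
Stage I.2 (provider, any credible evidence, weight is at least 16): (c) 27 ≥ 16 — meets.
  Stage I.2 carried; the final stage is satisfied.
Every stage carried; the provider prevails on this issue.
— Issue II —
Stage II.1 — burden on patient; standard: a substantially-more-likely showing (weight is at least 78).
    (d): 89 − 3 = 86 ≥ 78 [met]
    (e): 68 < 78 [not met]
  Stage II.1 not carried; the patient fails its burden.
The provider prevails on this issue.
— Issue III —
Stage III.1 — burden on patient; standard: a substantially-more-likely showing (weight is at least 70).
    (g): 80 − 16 = 64 < 70 [not met]
    (h): 82 − 10 = 72 ≥ 70 [met]
  Not every element is met, so the patient fails to carry Stage III.1.
The analysis ends at Stage III.1; the provider prevails on this issue.
Per-issue: Issue I → provider; Issue II → provider; Issue III → provider. The patient must prevail on every issue; overall, the provider prevails.

provider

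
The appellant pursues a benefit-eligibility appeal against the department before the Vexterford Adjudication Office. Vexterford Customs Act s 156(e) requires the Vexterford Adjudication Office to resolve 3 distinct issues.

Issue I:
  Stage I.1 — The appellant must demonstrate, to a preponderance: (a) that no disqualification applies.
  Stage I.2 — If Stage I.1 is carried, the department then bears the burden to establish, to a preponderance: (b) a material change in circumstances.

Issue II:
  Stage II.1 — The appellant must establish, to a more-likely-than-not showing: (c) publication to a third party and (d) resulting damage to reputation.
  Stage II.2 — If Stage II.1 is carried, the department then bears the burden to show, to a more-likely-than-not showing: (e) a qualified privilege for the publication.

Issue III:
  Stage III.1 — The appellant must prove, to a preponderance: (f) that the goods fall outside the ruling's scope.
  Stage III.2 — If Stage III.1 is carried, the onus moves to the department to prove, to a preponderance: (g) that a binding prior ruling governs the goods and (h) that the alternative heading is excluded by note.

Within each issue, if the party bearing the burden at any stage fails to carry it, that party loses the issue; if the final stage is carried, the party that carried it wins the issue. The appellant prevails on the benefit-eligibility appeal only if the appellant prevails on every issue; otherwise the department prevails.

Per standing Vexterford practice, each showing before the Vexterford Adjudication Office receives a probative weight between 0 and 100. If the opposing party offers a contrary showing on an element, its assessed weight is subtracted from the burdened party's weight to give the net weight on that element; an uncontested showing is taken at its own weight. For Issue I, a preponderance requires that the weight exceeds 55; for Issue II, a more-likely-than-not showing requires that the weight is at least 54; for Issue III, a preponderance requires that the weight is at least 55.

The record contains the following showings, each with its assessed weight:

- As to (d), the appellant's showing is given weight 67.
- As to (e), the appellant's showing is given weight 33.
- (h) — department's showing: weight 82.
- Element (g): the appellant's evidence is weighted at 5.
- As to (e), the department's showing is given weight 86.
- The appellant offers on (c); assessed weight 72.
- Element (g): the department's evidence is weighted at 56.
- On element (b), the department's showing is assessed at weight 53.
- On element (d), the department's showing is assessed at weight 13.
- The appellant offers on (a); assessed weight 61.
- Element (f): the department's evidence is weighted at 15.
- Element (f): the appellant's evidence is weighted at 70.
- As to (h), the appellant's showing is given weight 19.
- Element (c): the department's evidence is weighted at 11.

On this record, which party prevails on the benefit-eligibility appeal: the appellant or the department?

— Issue I —
Stage I.1 (appellant, a preponderance, weight exceeds 55): (a) 61 > 55 — meets.
  All elements met. The burden passes to the department.
Stage I.2 (department, a preponderance, weight exceeds 55): (b) 53 ≤ 55 — fails.
  Stage I.2 not carried; the department fails its burden.
So the appellant prevails on this issue.
— Issue II —
At Stage II.1 the appellant must meet a more-likely-than-not showing (weight is at least 54): on (c) the weight is 72 less the opposing 11 gives net 61, which does reach 54, so (c) meets the standard; on (d) the weight is 67 less the opposing 13 gives net 54, which does reach 54, so (d) meets the standard.
  Stage II.1 carried; the burden shifts to the department.
At Stage II.2 the department must meet a more-likely-than-not showing (weight is at least 54): on (e) the weight is 86 less the opposing 33 gives net 53, which does not reach 54, so (e) does not meet the standard.
  Stage II.2 not carried; the department fails its burden.
The analysis ends at Stage II.2; the appellant prevails on this issue.
— Issue III —
Stage III.1 (appellant, a preponderance, weight is at least 55): (f) net 70−15=55 ≥ 55 — meets.
  Stage III.1 is satisfied; the onus moves to the department.
Stage III.2 (department, a preponderance, weight is at least 55): (g) net 56−5=51 < 55 — fails; (h) net 82−19=63 ≥ 55 — meets.
  Stage III.2 not carried; the department fails its burden.
The analysis ends at Stage III.2; the appellant prevails on this issue.
Per-issue: Issue I → appellant; Issue II → appellant; Issue III → appellant. The appellant must prevail on every issue; overall, the appellant prevails.

appellant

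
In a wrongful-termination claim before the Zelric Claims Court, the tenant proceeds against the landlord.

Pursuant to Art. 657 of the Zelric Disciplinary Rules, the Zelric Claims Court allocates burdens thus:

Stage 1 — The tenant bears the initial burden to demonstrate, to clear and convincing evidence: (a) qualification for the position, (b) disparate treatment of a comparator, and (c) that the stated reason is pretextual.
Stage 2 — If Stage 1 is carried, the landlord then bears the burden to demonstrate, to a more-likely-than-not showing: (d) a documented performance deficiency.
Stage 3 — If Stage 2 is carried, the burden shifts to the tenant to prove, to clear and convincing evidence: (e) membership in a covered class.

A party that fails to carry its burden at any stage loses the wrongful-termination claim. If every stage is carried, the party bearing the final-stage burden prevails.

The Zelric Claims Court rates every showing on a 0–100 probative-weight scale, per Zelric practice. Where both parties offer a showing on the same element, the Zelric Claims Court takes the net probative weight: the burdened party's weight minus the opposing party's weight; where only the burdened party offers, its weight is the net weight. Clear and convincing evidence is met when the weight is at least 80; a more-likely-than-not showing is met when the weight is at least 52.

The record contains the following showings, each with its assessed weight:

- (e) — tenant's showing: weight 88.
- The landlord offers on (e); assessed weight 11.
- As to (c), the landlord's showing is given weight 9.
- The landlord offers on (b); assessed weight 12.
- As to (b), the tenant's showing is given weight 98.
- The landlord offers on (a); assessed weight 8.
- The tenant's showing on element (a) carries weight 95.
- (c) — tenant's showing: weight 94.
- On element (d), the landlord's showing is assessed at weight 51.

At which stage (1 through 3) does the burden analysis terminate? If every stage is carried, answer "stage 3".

stage 2

Stage 1 — burden on tenant; standard: clear and convincing evidence (weight is at least 80).
    (a): 95 − 8 = 87 ≥ 80 [met]
    (b): 98 − 12 = 86 ≥ 80 [met]
    (c): 94 − 9 = 85 ≥ 80 [met]
  Stage 1 carried; the burden shifts to the landlord.
Stage 2 — burden on landlord; standard: a more-likely-than-not showing (weight is at least 52).
    (d): 51 < 52 [not met]
  Not every element is met, so the landlord fails to carry Stage 2.
The analysis ends at Stage 2; the tenant prevails.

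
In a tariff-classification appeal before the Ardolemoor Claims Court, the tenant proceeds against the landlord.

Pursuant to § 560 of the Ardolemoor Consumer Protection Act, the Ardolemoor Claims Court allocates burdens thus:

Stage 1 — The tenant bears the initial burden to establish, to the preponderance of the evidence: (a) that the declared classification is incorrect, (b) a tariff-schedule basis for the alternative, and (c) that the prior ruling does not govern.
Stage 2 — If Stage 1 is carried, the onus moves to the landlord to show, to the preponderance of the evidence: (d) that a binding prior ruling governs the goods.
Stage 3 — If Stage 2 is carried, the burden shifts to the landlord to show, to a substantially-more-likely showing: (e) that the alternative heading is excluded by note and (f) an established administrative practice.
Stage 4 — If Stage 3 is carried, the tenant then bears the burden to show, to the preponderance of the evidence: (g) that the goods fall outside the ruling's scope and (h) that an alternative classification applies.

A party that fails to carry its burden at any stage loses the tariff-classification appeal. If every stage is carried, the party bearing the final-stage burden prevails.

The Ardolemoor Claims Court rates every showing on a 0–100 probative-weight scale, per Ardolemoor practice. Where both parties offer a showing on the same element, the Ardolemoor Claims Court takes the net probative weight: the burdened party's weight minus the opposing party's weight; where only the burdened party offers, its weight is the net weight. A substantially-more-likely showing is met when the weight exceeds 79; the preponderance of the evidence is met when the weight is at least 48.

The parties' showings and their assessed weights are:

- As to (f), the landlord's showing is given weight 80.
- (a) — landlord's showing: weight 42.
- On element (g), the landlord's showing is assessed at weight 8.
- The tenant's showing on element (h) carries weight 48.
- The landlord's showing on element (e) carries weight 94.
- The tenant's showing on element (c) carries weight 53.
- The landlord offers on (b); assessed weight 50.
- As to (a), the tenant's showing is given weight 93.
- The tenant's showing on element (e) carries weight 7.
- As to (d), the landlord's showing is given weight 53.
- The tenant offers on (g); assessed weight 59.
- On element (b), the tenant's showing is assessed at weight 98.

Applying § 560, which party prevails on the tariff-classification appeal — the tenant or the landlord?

tenant

Stage 1 (tenant, the preponderance of the evidence, weight is at least 48): (a) net 93−42=51 ≥ 48 — meets; (b) net 98−50=48 ≥ 48 — meets; (c) 53 ≥ 48 — meets.
  Stage 1 carried; the burden shifts to the landlord.
Stage 2 (landlord, the preponderance of the evidence, weight is at least 48): (d) 53 ≥ 48 — meets.
  Stage 2 carried; the burden remains with the landlord.
Stage 3 (landlord, a substantially-more-likely showing, weight exceeds 79): (e) net 94−7=87 > 79 — meets; (f) 80 > 79 — meets.
  The landlord carries Stage 3; the tenant now bears the burden.
Stage 4 (tenant, the preponderance of the evidence, weight is at least 48): (g) net 59−8=51 ≥ 48 — meets; (h) 48 ≥ 48 — meets.
  Stage 4 carried; the final stage is satisfied.
With every stage satisfied, the tenant prevails.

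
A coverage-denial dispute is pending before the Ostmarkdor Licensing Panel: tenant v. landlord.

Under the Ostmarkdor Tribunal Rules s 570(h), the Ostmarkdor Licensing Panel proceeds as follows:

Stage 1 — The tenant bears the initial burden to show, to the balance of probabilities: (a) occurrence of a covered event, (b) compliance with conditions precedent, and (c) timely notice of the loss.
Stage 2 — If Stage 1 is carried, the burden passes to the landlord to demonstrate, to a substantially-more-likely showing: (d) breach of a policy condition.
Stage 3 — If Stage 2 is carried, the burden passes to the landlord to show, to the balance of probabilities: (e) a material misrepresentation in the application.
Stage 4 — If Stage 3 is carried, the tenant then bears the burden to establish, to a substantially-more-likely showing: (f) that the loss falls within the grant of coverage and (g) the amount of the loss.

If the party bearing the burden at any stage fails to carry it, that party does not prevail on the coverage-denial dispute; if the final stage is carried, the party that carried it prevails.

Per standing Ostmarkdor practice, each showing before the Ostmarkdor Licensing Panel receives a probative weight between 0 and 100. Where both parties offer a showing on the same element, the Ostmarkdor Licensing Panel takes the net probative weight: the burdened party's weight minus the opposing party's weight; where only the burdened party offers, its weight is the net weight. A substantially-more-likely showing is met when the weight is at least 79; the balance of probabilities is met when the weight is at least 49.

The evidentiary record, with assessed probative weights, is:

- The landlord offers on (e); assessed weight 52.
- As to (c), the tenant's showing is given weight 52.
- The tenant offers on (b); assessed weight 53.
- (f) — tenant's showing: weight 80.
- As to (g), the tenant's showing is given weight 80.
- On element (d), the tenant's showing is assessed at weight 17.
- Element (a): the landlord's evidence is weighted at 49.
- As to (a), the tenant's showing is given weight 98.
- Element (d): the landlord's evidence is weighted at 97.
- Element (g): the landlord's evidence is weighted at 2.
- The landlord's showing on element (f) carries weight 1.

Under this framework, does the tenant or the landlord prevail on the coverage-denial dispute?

landlord

At Stage 1 the tenant must meet the balance of probabilities (weight is at least 49): on (a) the weight is 98 less the opposing 49 gives net 49, which does reach 49, so (a) meets the standard; on (b) the weight is 53, ≥ 49, so (b) meets the standard; on (c) the weight is 52, which does reach 49, so (c) meets the standard.
  All elements met. The burden passes to the landlord.
At Stage 2 the landlord must meet a substantially-more-likely showing (weight is at least 79): on (d) the weight is 97 less the opposing 17 gives net 80, ≥ 79, so (d) meets the standard.
  All elements met. The landlord retains the burden for Stage 3.
At Stage 3 the landlord must meet the balance of probabilities (weight is at least 49): on (e) the weight is 52, ≥ 49, so (e) meets the standard.
  Stage 3 carried; the burden shifts to the tenant.
At Stage 4 the tenant must meet a substantially-more-likely showing (weight is at least 79): on (f) the weight is 80 less the opposing 1 gives net 79, which does reach 79, so (f) meets the standard; on (g) the weight is 80 less the opposing 2 gives net 78, < 79, so (g) does not meet the standard.
  Not every element is met, so the tenant fails to carry Stage 4.
The landlord prevails.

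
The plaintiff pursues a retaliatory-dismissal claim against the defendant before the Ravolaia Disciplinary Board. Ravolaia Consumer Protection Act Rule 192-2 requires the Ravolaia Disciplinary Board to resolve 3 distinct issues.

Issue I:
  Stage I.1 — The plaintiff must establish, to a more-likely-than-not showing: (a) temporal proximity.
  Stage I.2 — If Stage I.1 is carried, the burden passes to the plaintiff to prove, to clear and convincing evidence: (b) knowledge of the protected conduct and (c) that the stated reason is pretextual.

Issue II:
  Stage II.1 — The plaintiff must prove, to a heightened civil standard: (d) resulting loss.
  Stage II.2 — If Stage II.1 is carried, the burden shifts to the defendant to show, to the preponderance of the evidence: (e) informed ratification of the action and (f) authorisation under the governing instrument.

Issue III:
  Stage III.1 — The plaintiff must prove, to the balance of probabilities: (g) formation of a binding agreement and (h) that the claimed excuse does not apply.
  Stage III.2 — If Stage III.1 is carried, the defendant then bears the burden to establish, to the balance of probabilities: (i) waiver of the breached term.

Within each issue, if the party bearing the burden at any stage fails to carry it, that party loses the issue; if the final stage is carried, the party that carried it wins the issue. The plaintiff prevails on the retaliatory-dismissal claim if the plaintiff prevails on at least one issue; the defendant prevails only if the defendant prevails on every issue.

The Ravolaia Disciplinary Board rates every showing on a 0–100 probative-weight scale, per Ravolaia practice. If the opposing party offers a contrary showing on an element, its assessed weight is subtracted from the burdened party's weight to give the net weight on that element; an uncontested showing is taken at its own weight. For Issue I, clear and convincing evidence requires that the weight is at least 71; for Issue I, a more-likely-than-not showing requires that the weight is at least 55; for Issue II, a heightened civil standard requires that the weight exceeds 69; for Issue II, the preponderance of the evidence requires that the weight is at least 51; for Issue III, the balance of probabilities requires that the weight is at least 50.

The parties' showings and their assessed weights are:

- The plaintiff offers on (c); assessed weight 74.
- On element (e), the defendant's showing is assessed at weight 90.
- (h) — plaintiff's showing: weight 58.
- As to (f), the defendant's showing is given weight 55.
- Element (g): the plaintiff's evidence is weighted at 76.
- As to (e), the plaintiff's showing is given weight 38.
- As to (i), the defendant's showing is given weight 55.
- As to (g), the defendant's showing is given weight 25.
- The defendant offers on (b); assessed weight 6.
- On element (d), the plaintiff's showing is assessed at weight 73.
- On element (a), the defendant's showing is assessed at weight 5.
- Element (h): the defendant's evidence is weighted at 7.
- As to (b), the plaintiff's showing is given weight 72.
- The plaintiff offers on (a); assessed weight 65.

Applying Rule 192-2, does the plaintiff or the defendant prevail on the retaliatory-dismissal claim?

defendant

— Issue I —
Stage I.1 — burden on plaintiff; standard: a more-likely-than-not showing (weight is at least 55).
    (a): 65 − 5 = 60 ≥ 55 [met]
  Stage I.1 carried; the burden remains with the plaintiff.
Stage I.2 — burden on plaintiff; standard: clear and convincing evidence (weight is at least 71).
    (b): 72 − 6 = 66 < 71 [not met]
    (c): 74 ≥ 71 [met]
  The plaintiff does not carry Stage I.2.
So the defendant prevails on this issue.
— Issue II —
Stage II.1 — burden on plaintiff; standard: a heightened civil standard (weight exceeds 69).
    (d): 73 > 69 [met]
  The plaintiff carries Stage II.1; the defendant now bears the burden.
Stage II.2 — burden on defendant; standard: the preponderance of the evidence (weight is at least 51).
    (e): 90 − 38 = 52 ≥ 51 [met]
    (f): 55 ≥ 51 [met]
  Stage II.2 carried; the final stage is satisfied.
Every stage carried; the defendant prevails on this issue.
— Issue III —
Stage III.1 — burden on plaintiff; standard: the balance of probabilities (weight is at least 50).
    (g): 76 − 25 = 51 ≥ 50 [met]
    (h): 58 − 7 = 51 ≥ 50 [met]
  All elements met. The burden passes to the defendant.
Stage III.2 — burden on defendant; standard: the balance of probabilities (weight is at least 50).
    (i): 55 ≥ 50 [met]
  The defendant carries the last stage.
With every stage satisfied, the defendant prevails on this issue.
Per-issue: Issue I → defendant; Issue II → defendant; Issue III → defendant. The plaintiff must prevail on at least one issue; overall, the defendant prevails.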